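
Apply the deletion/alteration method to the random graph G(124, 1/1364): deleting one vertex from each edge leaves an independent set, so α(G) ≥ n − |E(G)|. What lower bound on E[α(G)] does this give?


E[|E(G)|] = C(124, 2)·p = 7626 · (1/1364) = 123/22.
E[α(G)] ≥ n − E[|E(G)|] = 124 − 123/22 = 2605/22.
Numerically: ≈ 118.4091.
(This is only a lower bound; the true E[α(G)] may be larger.)

E[α(G)] ≥ 2605/22 ≈ 118.4091.


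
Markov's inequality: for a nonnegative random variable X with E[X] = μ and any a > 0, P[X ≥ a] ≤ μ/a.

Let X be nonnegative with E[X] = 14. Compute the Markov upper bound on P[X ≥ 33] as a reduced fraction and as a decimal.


μ = E[X] = 14, a = 33.
Markov: P[X ≥ 33] ≤ μ/a = (14)/33 = 14/33.
Numerically: ≈ 0.424.
(Since a = 33 > μ = 14.000, the bound 14/33 is < 1 and informative.)

P[X ≥ 33] ≤ 14/33 ≈ 0.424.


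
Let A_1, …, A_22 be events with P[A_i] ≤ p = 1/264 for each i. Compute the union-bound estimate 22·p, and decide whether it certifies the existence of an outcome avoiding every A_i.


Union bound: P[∪_{i=1}^{22} A_i] ≤ Σ_i P[A_i] ≤ 22·p = 22·(1/264) = 1/12.
Numerically: 1/12 ≈ 0.083333.
Is 1/12 < 1? YES.
Since P[∪ A_i] ≤ 1/12 < 1, the complement has P[∩ A_i^c] ≥ 1 − 1/12 = 11/12 > 0, so some outcome avoids every A_i.

22·p = 1/12 ≈ 0.083333; existence CERTIFIED by the union bound.


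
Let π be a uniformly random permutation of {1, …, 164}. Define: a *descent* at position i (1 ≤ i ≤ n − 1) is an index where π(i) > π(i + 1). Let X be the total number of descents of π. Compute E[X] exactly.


Write X = Σ X_I over i = 1, …, 163, with X_I the indicator of one descent.
There are 163 indicators.
For each fixed i, the pair (π(i), π(i+1)) is a uniformly random ordered pair of distinct values from {1, …, 164}; by symmetry P[π(i) > π(i+1)] = 1/2.
By linearity: E[X] = 163 · (1/2) = (164 − 1) · (1/2) = 163/2 ≈ 81.50000.

E[X] = 163/2 = 81.50000.


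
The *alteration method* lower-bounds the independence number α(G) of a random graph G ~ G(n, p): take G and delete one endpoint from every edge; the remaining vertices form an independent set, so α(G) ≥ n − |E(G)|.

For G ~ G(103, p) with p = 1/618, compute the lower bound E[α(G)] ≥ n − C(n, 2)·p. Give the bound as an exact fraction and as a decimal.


E[|E(G)|] = C(103, 2)·p = 5253 · (1/618) = 17/2.
E[α(G)] ≥ n − E[|E(G)|] = 103 − 17/2 = 189/2.
Numerically: ≈ 94.50000.
(This is only a lower bound; the true E[α(G)] may be larger.)

E[α(G)] ≥ 189/2 ≈ 94.50000.


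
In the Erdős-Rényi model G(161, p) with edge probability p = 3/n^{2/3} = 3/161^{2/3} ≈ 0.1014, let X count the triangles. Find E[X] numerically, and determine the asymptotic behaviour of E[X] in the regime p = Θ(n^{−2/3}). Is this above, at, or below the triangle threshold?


Number of potential triangles: C(161, 3) = 682640.
Each occurs with probability p³ ≈ (0.1014)³ ≈ 1.041626e-03.
By linearity: E[X] = C(161, 3)·p³ ≈ 682640 · 1.041626e-03 ≈ 711.0559.
Since α = 2/3 < 1, p = c/n^{2/3} ≫ 1/n is above the triangle threshold p ~ 1/n. Asymptotically E[X] ~ (c³/6)·n^{3(1−α)} = (3³/6)·n^{1} → ∞; triangles are abundant w.h.p.

E[X] ≈ 711.0559; in regime p = Θ(1/n^{2/3}) E[X] diverges (above the triangle threshold p ~ 1/n).


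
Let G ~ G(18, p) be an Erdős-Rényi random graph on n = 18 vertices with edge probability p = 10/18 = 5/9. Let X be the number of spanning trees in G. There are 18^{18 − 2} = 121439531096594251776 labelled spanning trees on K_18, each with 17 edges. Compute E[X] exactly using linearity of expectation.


K_18 has 18^{18 − 2} = 121439531096594251776 labelled spanning trees.
For each such spanning tree H, let X_H = 1 if all 17 edges of H are present in G. Then P[X_H = 1] = p^{17} = (5/9)^{17} = 762939453125/16677181699666569.
Summing the indicators: E[X] = Σ_H E[X_H] = 121439531096594251776 · p^{17} = 121439531096594251776 · 762939453125/16677181699666569 = 50000000000000000/9.
Numerically: E[X] ≈ 5.556e+15.

E[X] = 121439531096594251776 · (5/9)^{17} = 50000000000000000/9 ≈ 5.556e+15.


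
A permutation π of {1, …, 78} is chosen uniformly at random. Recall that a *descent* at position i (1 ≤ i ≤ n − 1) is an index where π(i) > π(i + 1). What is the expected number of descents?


Write X = Σ X_I over i = 1, …, 77, with X_I the indicator of one descent.
There are 77 indicators.
For each fixed i, the pair (π(i), π(i+1)) is a uniformly random ordered pair of distinct values from {1, …, 78}; by symmetry P[π(i) > π(i+1)] = 1/2.
By linearity: E[X] = 77 · (1/2) = (78 − 1) · (1/2) = 77/2 ≈ 38.500000.

E[X] = 77/2 = 38.500000.


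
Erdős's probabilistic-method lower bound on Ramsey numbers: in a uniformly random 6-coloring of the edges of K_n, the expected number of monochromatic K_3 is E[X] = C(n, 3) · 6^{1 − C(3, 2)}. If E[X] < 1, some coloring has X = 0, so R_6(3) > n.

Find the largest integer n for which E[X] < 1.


We need C(n, 3) · 6^{1 − 3} < 1, i.e. C(n, 3) < 6^{3 − 1} = 36.
Check values of n near the boundary:
  n = 5: C(5, 3) = 10; 10 < 36? YES
  n = 6: C(6, 3) = 20; 20 < 36? YES
  n = 7: C(7, 3) = 35; 35 < 36? YES
  n = 8: C(8, 3) = 56; 56 < 36? NO
  n = 9: C(9, 3) = 84; 84 < 36? NO
  n = 10: C(10, 3) = 120; 120 < 36? NO
The largest n with C(n, 3) < 36 is n = 7 (where E[X] = 35/36 ≈ 0.9722222). Hence R_6(3) > 7, i.e. R_6(3) ≥ 8.

Largest n = 7; hence R_6(3) > 7.


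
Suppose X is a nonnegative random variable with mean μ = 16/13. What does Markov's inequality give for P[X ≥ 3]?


μ = E[X] = 16/13, a = 3.
Markov: P[X ≥ 3] ≤ μ/a = (16/13)/3 = 16/39.
Numerically: ≈ 0.410.
(Since a = 3 > μ = 1.231, the bound 16/39 is < 1 and informative.)

P[X ≥ 3] ≤ 16/39 ≈ 0.410.


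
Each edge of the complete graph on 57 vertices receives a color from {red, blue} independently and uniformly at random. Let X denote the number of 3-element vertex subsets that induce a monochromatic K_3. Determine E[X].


Let X = Σ_S X_S over the C(57, 3) = 29260 subsets S of size 3, where X_S = 1 if the K_3 on S is monochromatic.
For a fixed S, the K_3 on S has C(3, 2) = 3 edges. P[all 3 edges red] = (1/2)^3, and likewise for blue, so P[monochromatic] = 2·(1/2)^3 = 2^{1 − 3} = 1/4.
Summing: E[X] = C(57, 3) · 2^{1 − 3} = 29260 · 1/4 = 7315.
Numerically: E[X] ≈ 7315.00000.

E[X] = C(57,3)·2^(1−C(3,2)) = 7315 ≈ 7315.00000.


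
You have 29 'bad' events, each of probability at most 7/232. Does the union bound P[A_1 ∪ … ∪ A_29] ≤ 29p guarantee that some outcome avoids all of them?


Union bound: P[∪_{i=1}^{29} A_i] ≤ Σ_i P[A_i] ≤ 29·p = 29·(7/232) = 7/8.
Numerically: 7/8 ≈ 0.875.
Is 7/8 < 1? YES.
Since P[∪ A_i] ≤ 7/8 < 1, the complement has P[∩ A_i^c] ≥ 1 − 7/8 = 1/8 > 0, so some outcome avoids every A_i.

29·p = 7/8 ≈ 0.875; existence CERTIFIED by the union bound.


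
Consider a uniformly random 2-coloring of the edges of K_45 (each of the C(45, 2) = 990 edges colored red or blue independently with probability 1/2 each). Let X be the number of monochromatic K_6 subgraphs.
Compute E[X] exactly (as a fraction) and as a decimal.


Let X = Σ_S X_S over the C(45, 6) = 8145060 subsets S of size 6, where X_S = 1 if the K_6 on S is monochromatic.
For a fixed S, the K_6 on S has C(6, 2) = 15 edges. P[all 15 edges red] = (1/2)^15, and likewise for blue, so P[monochromatic] = 2·(1/2)^15 = 2^{1 − 15} = 1/16384.
By linearity: E[X] = C(45, 6) · 2^{1 − 15} = 8145060 · 1/16384 = 2036265/4096.
Numerically: E[X] ≈ 497.135010.

E[X] = C(45,6)·2^(1−C(6,2)) = 2036265/4096 ≈ 497.135010.


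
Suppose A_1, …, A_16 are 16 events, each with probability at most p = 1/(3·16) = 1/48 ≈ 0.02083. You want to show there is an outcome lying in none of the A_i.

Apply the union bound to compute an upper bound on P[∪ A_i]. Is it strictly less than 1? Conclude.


Union bound: P[∪_{i=1}^{16} A_i] ≤ Σ_i P[A_i] ≤ 16·p = 16·(1/48) = 1/3.
Numerically: 1/3 ≈ 0.33333.
Is 1/3 < 1? YES.
Since P[∪ A_i] ≤ 1/3 < 1, the complement has P[∩ A_i^c] ≥ 1 − 1/3 = 2/3 > 0, so some outcome avoids every A_i.

16·p = 1/3 ≈ 0.33333; existence CERTIFIED by the union bound.


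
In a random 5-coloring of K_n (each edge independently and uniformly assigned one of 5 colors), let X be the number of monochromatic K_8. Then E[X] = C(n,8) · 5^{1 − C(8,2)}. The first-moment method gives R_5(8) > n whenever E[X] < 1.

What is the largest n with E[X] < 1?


We need C(n, 8) · 5^{1 − 28} < 1, i.e. C(n, 8) < 5^{28 − 1} = 7450580596923828125.
Check values of n near the boundary:
  n = 862: C(862, 8) = 7317951015318931845; 7317951015318931845 < 7450580596923828125? YES
  n = 863: C(863, 8) = 7386423071602617757; 7386423071602617757 < 7450580596923828125? YES
  n = 864: C(864, 8) = 7455455062926006708; 7455455062926006708 < 7450580596923828125? NO
  n = 865: C(865, 8) = 7525050909487743060; 7525050909487743060 < 7450580596923828125? NO
  n = 866: C(866, 8) = 7595214554331451620; 7595214554331451620 < 7450580596923828125? NO
The largest n with C(n, 8) < 7450580596923828125 is n = 863 (where E[X] = 7386423071602617757/7450580596923828125 ≈ 0.9914). Hence R_5(8) > 863, i.e. R_5(8) ≥ 864.

Largest n = 863; hence R_5(8) > 863.


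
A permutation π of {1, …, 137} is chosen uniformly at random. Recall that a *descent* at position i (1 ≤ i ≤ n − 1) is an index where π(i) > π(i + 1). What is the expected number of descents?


Write X = Σ X_I over i = 1, …, 136, with X_I the indicator of one descent.
There are 136 indicators.
For each fixed i, the pair (π(i), π(i+1)) is a uniformly random ordered pair of distinct values from {1, …, 137}; by symmetry P[π(i) > π(i+1)] = 1/2.
By linearity: E[X] = 136 · (1/2) = (137 − 1) · (1/2) = 68 ≈ 68.00000.

E[X] = 68 = 68.00000.


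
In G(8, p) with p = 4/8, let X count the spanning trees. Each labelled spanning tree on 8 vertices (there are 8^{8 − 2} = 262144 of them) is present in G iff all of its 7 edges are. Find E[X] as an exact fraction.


K_8 has 8^{8 − 2} = 262144 labelled spanning trees.
For each such spanning tree H, let X_H = 1 if all 7 edges of H are present in G. Then P[X_H = 1] = p^{7} = (1/2)^{7} = 1/128.
By linearity: E[X] = Σ_H E[X_H] = 262144 · p^{7} = 262144 · 1/128 = 2048.
Numerically: E[X] ≈ 2048.

E[X] = 262144 · (1/2)^{7} = 2048 ≈ 2048.


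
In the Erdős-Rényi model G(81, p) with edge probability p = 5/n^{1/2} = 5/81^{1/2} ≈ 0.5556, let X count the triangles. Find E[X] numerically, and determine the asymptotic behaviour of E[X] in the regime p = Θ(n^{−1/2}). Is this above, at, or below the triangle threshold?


Number of potential triangles: C(81, 3) = 85320.
Each occurs with probability p³ ≈ (0.5556)³ ≈ 1.714678e-01.
By linearity: E[X] = C(81, 3)·p³ ≈ 85320 · 1.714678e-01 ≈ 14629.6296.
Since α = 1/2 < 1, p = c/n^{1/2} ≫ 1/n is above the triangle threshold p ~ 1/n. Asymptotically E[X] ~ (c³/6)·n^{3(1−α)} = (5³/6)·n^{1.5} → ∞; triangles are abundant w.h.p.

E[X] ≈ 14629.6296; in regime p = Θ(1/n^{1/2}) E[X] diverges (above the triangle threshold p ~ 1/n).


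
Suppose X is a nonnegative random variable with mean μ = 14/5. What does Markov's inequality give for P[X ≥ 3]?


μ = E[X] = 14/5, a = 3.
Markov: P[X ≥ 3] ≤ μ/a = (14/5)/3 = 14/15.
Numerically: ≈ 0.933.
(Since a = 3 > μ = 2.800, the bound 14/15 is < 1 and informative.)

P[X ≥ 3] ≤ 14/15 ≈ 0.933.


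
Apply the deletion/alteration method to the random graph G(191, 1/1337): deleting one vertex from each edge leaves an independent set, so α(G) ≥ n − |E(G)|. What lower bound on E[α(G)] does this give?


E[|E(G)|] = C(191, 2)·p = 18145 · (1/1337) = 95/7.
E[α(G)] ≥ n − E[|E(G)|] = 191 − 95/7 = 1242/7.
Numerically: ≈ 177.42857.
(This is only a lower bound; the true E[α(G)] may be larger.)

E[α(G)] ≥ 1242/7 ≈ 177.42857.


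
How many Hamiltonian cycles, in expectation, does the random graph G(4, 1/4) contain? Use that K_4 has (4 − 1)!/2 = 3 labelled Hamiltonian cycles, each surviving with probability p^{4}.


K_4 has (4 − 1)!/2 = 3 labelled Hamiltonian cycles.
For each such Hamiltonian cycle H, let X_H = 1 if all 4 edges of H are present in G. Then P[X_H = 1] = p^{4} = (1/4)^{4} = 1/256.
By linearity: E[X] = Σ_H E[X_H] = 3 · p^{4} = 3 · 1/256 = 3/256.
Numerically: E[X] ≈ 0.0117.

E[X] = 3 · (1/4)^{4} = 3/256 ≈ 0.0117.


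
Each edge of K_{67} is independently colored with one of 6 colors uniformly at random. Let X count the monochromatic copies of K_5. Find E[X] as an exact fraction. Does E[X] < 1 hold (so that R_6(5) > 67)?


E[X] = C(67, 5) · 6^{1 − 10} = 9657648 · 6^{−9} = 9657648/10077696.
As a reduced fraction: E[X] = 67067/69984 ≈ 0.9583.
Is E[X] < 1? YES.
Since E[X] < 1, there exists a 6-coloring of K_{67} with no monochromatic K_5; hence R_6(5) > 67.

E[X] = 67067/69984 ≈ 0.9583; E[X] < 1, so R_6(5) > 67.


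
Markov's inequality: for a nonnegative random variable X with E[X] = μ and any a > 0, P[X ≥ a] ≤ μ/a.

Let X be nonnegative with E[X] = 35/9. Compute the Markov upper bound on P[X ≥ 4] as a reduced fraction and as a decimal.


μ = E[X] = 35/9, a = 4.
Markov: P[X ≥ 4] ≤ μ/a = (35/9)/4 = 35/36.
Numerically: ≈ 0.972222.
(Since a = 4 > μ = 3.888889, the bound 35/36 is < 1 and informative.)

P[X ≥ 4] ≤ 35/36 ≈ 0.972222.


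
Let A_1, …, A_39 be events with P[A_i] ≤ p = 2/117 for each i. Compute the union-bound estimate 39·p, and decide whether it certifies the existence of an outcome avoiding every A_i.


Union bound: P[∪_{i=1}^{39} A_i] ≤ Σ_i P[A_i] ≤ 39·p = 39·(2/117) = 2/3.
Numerically: 2/3 ≈ 0.66667.
Is 2/3 < 1? YES.
Since P[∪ A_i] ≤ 2/3 < 1, the complement has P[∩ A_i^c] ≥ 1 − 2/3 = 1/3 > 0, so some outcome avoids every A_i.

39·p = 2/3 ≈ 0.66667; existence CERTIFIED by the union bound.


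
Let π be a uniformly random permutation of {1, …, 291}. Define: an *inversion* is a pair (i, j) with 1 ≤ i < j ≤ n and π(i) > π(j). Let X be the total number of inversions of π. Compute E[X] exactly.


Write X = Σ X_I over the C(291, 2) = 42195 pairs i < j, with X_I the indicator of one inversion.
There are 42195 indicators.
For each fixed pair i < j, the values π(i) and π(j) are two distinct elements of {1, …, 291} in uniformly random order; by symmetry P[π(i) > π(j)] = 1/2.
By linearity: E[X] = 42195 · (1/2) = C(291, 2) · (1/2) = 42195/2 = 42195/2 ≈ 21097.500.

E[X] = 42195/2 = 21097.500.


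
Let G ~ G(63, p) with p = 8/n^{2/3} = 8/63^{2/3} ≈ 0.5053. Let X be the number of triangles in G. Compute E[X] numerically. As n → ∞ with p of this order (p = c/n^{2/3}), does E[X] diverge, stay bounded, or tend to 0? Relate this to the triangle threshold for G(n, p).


Number of potential triangles: C(63, 3) = 39711.
Each occurs with probability p³ ≈ (0.5053)³ ≈ 1.289997e-01.
By linearity: E[X] = C(63, 3)·p³ ≈ 39711 · 1.289997e-01 ≈ 5122.7090.
Since α = 2/3 < 1, p = c/n^{2/3} ≫ 1/n is above the triangle threshold p ~ 1/n. Asymptotically E[X] ~ (c³/6)·n^{3(1−α)} = (8³/6)·n^{1} → ∞; triangles are abundant w.h.p.

E[X] ≈ 5122.7090; in regime p = Θ(1/n^{2/3}) E[X] diverges (above the triangle threshold p ~ 1/n).


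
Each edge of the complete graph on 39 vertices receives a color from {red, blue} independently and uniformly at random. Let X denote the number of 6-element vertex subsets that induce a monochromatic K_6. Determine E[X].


Let X = Σ_S X_S over the C(39, 6) = 3262623 subsets S of size 6, where X_S = 1 if the K_6 on S is monochromatic.
For a fixed S, the K_6 on S has C(6, 2) = 15 edges. P[all 15 edges red] = (1/2)^15, and likewise for blue, so P[monochromatic] = 2·(1/2)^15 = 2^{1 − 15} = 1/16384.
By linearity: E[X] = C(39, 6) · 2^{1 − 15} = 3262623 · 1/16384 = 3262623/16384.
Numerically: E[X] ≈ 199.13470.

E[X] = C(39,6)·2^(1−C(6,2)) = 3262623/16384 ≈ 199.13470.


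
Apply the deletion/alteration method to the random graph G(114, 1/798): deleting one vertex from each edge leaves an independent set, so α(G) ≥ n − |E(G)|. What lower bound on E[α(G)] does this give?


E[|E(G)|] = C(114, 2)·p = 6441 · (1/798) = 113/14.
E[α(G)] ≥ n − E[|E(G)|] = 114 − 113/14 = 1483/14.
Numerically: ≈ 105.9286.
(This is only a lower bound; the true E[α(G)] may be larger.)

E[α(G)] ≥ 1483/14 ≈ 105.9286.


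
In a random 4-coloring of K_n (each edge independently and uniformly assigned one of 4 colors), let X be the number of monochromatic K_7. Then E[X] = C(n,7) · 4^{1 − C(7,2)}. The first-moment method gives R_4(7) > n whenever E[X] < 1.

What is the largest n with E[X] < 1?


We need C(n, 7) · 4^{1 − 21} < 1, i.e. C(n, 7) < 4^{21 − 1} = 1099511627776.
Check values of n near the boundary:
  n = 174: C(174, 7) = 847879782984; 847879782984 < 1099511627776? YES
  n = 175: C(175, 7) = 883208107275; 883208107275 < 1099511627776? YES
  n = 176: C(176, 7) = 919790691600; 919790691600 < 1099511627776? YES
  n = 177: C(177, 7) = 957664425960; 957664425960 < 1099511627776? YES
  n = 178: C(178, 7) = 996867063280; 996867063280 < 1099511627776? YES
  n = 179: C(179, 7) = 1037437234460; 1037437234460 < 1099511627776? YES
  n = 180: C(180, 7) = 1079414463600; 1079414463600 < 1099511627776? YES
  n = 181: C(181, 7) = 1122839183400; 1122839183400 < 1099511627776? NO
  n = 182: C(182, 7) = 1167752750736; 1167752750736 < 1099511627776? NO
  n = 183: C(183, 7) = 1214197462413; 1214197462413 < 1099511627776? NO
The largest n with C(n, 7) < 1099511627776 is n = 180 (where E[X] = 67463403975/68719476736 ≈ 0.98172). Hence R_4(7) > 180, i.e. R_4(7) ≥ 181.

Largest n = 180; hence R_4(7) > 180.


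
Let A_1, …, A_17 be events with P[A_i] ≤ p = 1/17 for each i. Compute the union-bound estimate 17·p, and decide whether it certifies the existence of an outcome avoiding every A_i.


Union bound: P[∪_{i=1}^{17} A_i] ≤ Σ_i P[A_i] ≤ 17·p = 17·(1/17) = 1.
Numerically: 1 ≈ 1.00000.
Is 1 < 1? NO.
Since the bound 1 is ≥ 1, the union bound is uninformative here; it does NOT by itself certify existence.

17·p = 1 ≈ 1.00000; existence NOT certified by the union bound.


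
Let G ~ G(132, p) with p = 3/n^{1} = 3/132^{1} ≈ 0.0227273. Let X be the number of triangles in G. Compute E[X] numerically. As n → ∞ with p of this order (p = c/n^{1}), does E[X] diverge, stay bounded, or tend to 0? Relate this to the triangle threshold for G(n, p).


Number of potential triangles: C(132, 3) = 374660.
Each occurs with probability p³ ≈ (0.0227273)³ ≈ 1.17392938e-05.
By linearity: E[X] = C(132, 3)·p³ ≈ 374660 · 1.17392938e-05 ≈ 4.398244.
Here α = 1, so p = 3/n is exactly at the triangle threshold p ~ 1/n. Asymptotically E[X] → c³/6 = 3³/6 = 9/2 ≈ 4.500000, a bounded constant. In this regime the triangle count is asymptotically Poisson(c³/6).

E[X] ≈ 4.398244; in regime p = Θ(1/n^{1}) E[X] stays bounded (at the triangle threshold p ~ 1/n).


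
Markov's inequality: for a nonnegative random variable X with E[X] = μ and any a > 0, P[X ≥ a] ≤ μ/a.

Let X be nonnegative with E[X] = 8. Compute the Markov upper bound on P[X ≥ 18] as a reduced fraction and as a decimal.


μ = E[X] = 8, a = 18.
Markov: P[X ≥ 18] ≤ μ/a = (8)/18 = 4/9.
Numerically: ≈ 0.4444.
(Since a = 18 > μ = 8.0000, the bound 4/9 is < 1 and informative.)

P[X ≥ 18] ≤ 4/9 ≈ 0.4444.


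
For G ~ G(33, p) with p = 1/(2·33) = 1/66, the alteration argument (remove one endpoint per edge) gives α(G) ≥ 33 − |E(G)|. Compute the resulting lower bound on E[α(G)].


E[|E(G)|] = C(33, 2)·p = 528 · (1/66) = 8.
E[α(G)] ≥ n − E[|E(G)|] = 33 − 8 = 25.
Numerically: ≈ 25.0000.
(This is only a lower bound; the true E[α(G)] may be larger.)

E[α(G)] ≥ 25 ≈ 25.0000.


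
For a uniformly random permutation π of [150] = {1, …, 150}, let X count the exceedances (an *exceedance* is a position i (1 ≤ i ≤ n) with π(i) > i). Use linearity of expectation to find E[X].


Write X = Σ_{i=1}^{150} X_i, where X_i = 1_{π(i) > i}.
For each fixed i, π(i) is uniform over {1, …, 150} (marginal of a uniform permutation), so P[π(i) > i] = (n − i)/n. Summing: Σ_{i=1}^{150} (n − i)/n = (0 + 1 + … + 149)/150 = 150(150 − 1)/(2·150) = (150 − 1)/2.
Hence E[X] = Σ_{i=1}^{150} (150 − i)/150 = 149/2 ≈ 74.500.

E[X] = 149/2 = 74.500.


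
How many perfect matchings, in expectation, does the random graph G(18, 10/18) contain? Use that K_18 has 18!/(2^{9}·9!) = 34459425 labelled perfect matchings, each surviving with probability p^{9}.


K_18 has 18!/(2^{9}·9!) = 34459425 labelled perfect matchings.
For each such perfect matching H, let X_H = 1 if all 9 edges of H are present in G. Then P[X_H = 1] = p^{9} = (5/9)^{9} = 1953125/387420489.
Summing the indicators: E[X] = Σ_H E[X_H] = 34459425 · p^{9} = 34459425 · 1953125/387420489 = 830908203125/4782969.
Numerically: E[X] ≈ 1.7372e+05.

E[X] = 34459425 · (5/9)^{9} = 830908203125/4782969 ≈ 1.7372e+05.


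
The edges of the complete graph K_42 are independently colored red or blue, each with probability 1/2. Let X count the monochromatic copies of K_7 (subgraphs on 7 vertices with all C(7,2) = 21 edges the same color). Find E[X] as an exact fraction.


Let X = Σ_S X_S over the C(42, 7) = 26978328 subsets S of size 7, where X_S = 1 if the K_7 on S is monochromatic.
For a fixed S, the K_7 on S has C(7, 2) = 21 edges. P[all 21 edges red] = (1/2)^21, and likewise for blue, so P[monochromatic] = 2·(1/2)^21 = 2^{1 − 21} = 1/1048576.
Summing: E[X] = C(42, 7) · 2^{1 − 21} = 26978328 · 1/1048576 = 3372291/131072.
Numerically: E[X] ≈ 25.7285.

E[X] = C(42,7)·2^(1−C(7,2)) = 3372291/131072 ≈ 25.7285.


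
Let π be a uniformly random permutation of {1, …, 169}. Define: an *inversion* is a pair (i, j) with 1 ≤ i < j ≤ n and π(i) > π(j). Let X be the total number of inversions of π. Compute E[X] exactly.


Write X = Σ X_I over the C(169, 2) = 14196 pairs i < j, with X_I the indicator of one inversion.
There are 14196 indicators.
For each fixed pair i < j, the values π(i) and π(j) are two distinct elements of {1, …, 169} in uniformly random order; by symmetry P[π(i) > π(j)] = 1/2.
By linearity: E[X] = 14196 · (1/2) = C(169, 2) · (1/2) = 14196/2 = 7098 ≈ 7098.000.

E[X] = 7098 = 7098.000.


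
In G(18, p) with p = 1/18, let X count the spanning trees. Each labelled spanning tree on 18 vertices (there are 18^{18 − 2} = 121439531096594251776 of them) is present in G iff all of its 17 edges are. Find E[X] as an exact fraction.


K_18 has 18^{18 − 2} = 121439531096594251776 labelled spanning trees.
For each such spanning tree H, let X_H = 1 if all 17 edges of H are present in G. Then P[X_H = 1] = p^{17} = (1/18)^{17} = 1/2185911559738696531968.
Summing the indicators: E[X] = Σ_H E[X_H] = 121439531096594251776 · p^{17} = 121439531096594251776 · 1/2185911559738696531968 = 1/18.
Numerically: E[X] ≈ 0.0555556.

E[X] = 121439531096594251776 · (1/18)^{17} = 1/18 ≈ 0.0555556.


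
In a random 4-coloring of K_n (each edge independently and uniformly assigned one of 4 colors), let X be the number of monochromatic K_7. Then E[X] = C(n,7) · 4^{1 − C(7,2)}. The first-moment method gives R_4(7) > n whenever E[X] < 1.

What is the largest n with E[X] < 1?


We need C(n, 7) · 4^{1 − 21} < 1, i.e. C(n, 7) < 4^{21 − 1} = 1099511627776.
Check values of n near the boundary:
  n = 178: C(178, 7) = 996867063280; 996867063280 < 1099511627776? YES
  n = 179: C(179, 7) = 1037437234460; 1037437234460 < 1099511627776? YES
  n = 180: C(180, 7) = 1079414463600; 1079414463600 < 1099511627776? YES
  n = 181: C(181, 7) = 1122839183400; 1122839183400 < 1099511627776? NO
The largest n with C(n, 7) < 1099511627776 is n = 180 (where E[X] = 67463403975/68719476736 ≈ 0.9817). Hence R_4(7) > 180, i.e. R_4(7) ≥ 181.

Largest n = 180; hence R_4(7) > 180.


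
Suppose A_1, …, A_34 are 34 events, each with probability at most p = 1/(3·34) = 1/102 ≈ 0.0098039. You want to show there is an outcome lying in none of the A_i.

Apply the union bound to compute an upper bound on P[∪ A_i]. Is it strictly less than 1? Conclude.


Union bound: P[∪_{i=1}^{34} A_i] ≤ Σ_i P[A_i] ≤ 34·p = 34·(1/102) = 1/3.
Numerically: 1/3 ≈ 0.3333333.
Is 1/3 < 1? YES.
Since P[∪ A_i] ≤ 1/3 < 1, the complement has P[∩ A_i^c] ≥ 1 − 1/3 = 2/3 > 0, so some outcome avoids every A_i.

34·p = 1/3 ≈ 0.3333333; existence CERTIFIED by the union bound.


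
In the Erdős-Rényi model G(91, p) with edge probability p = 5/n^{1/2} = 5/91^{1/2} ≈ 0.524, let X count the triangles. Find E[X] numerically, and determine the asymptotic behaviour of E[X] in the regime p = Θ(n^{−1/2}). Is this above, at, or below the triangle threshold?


Number of potential triangles: C(91, 3) = 121485.
Each occurs with probability p³ ≈ (0.524)³ ≈ 1.43995e-01.
By linearity: E[X] = C(91, 3)·p³ ≈ 121485 · 1.43995e-01 ≈ 17493.253.
Since α = 1/2 < 1, p = c/n^{1/2} ≫ 1/n is above the triangle threshold p ~ 1/n. Asymptotically E[X] ~ (c³/6)·n^{3(1−α)} = (5³/6)·n^{1.5} → ∞; triangles are abundant w.h.p.

E[X] ≈ 17493.253; in regime p = Θ(1/n^{1/2}) E[X] diverges (above the triangle threshold p ~ 1/n).


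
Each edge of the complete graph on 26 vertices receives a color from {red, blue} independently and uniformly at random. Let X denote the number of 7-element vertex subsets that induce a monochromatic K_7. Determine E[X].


Let X = Σ_S X_S over the C(26, 7) = 657800 subsets S of size 7, where X_S = 1 if the K_7 on S is monochromatic.
For a fixed S, the K_7 on S has C(7, 2) = 21 edges. P[all 21 edges red] = (1/2)^21, and likewise for blue, so P[monochromatic] = 2·(1/2)^21 = 2^{1 − 21} = 1/1048576.
By linearity of expectation: E[X] = C(26, 7) · 2^{1 − 21} = 657800 · 1/1048576 = 82225/131072.
Numerically: E[X] ≈ 0.627.

E[X] = C(26,7)·2^(1−C(7,2)) = 82225/131072 ≈ 0.627.


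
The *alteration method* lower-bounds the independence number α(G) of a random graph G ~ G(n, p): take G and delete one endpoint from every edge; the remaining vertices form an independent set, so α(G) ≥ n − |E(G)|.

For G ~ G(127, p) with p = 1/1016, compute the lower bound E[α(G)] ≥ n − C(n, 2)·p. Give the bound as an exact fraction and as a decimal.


E[|E(G)|] = C(127, 2)·p = 8001 · (1/1016) = 63/8.
E[α(G)] ≥ n − E[|E(G)|] = 127 − 63/8 = 953/8.
Numerically: ≈ 119.1250.
(This is only a lower bound; the true E[α(G)] may be larger.)

E[α(G)] ≥ 953/8 ≈ 119.1250.


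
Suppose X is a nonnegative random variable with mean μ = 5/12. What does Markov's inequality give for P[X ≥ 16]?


μ = E[X] = 5/12, a = 16.
Markov: P[X ≥ 16] ≤ μ/a = (5/12)/16 = 5/192.
Numerically: ≈ 0.026042.
(Since a = 16 > μ = 0.416667, the bound 5/192 is < 1 and informative.)

P[X ≥ 16] ≤ 5/192 ≈ 0.026042.


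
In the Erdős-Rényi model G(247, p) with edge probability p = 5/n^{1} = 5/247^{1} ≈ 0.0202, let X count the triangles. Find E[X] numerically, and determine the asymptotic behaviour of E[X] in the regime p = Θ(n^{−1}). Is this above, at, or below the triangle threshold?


Number of potential triangles: C(247, 3) = 2481115.
Each occurs with probability p³ ≈ (0.0202)³ ≈ 8.29505e-06.
By linearity: E[X] = C(247, 3)·p³ ≈ 2481115 · 8.29505e-06 ≈ 20.581.
Here α = 1, so p = 5/n is exactly at the triangle threshold p ~ 1/n. Asymptotically E[X] → c³/6 = 5³/6 = 125/6 ≈ 20.833, a bounded constant. In this regime the triangle count is asymptotically Poisson(c³/6).

E[X] ≈ 20.581; in regime p = Θ(1/n^{1}) E[X] stays bounded (at the triangle threshold p ~ 1/n).


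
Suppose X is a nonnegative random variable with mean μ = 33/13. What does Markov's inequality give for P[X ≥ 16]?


μ = E[X] = 33/13, a = 16.
Markov: P[X ≥ 16] ≤ μ/a = (33/13)/16 = 33/208.
Numerically: ≈ 0.1587.
(Since a = 16 > μ = 2.5385, the bound 33/208 is < 1 and informative.)

P[X ≥ 16] ≤ 33/208 ≈ 0.1587.


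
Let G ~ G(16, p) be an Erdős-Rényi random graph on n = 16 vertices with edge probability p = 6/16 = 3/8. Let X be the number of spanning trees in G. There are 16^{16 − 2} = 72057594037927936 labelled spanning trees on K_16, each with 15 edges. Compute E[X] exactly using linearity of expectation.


K_16 has 16^{16 − 2} = 72057594037927936 labelled spanning trees.
For each such spanning tree H, let X_H = 1 if all 15 edges of H are present in G. Then P[X_H = 1] = p^{15} = (3/8)^{15} = 14348907/35184372088832.
By linearity: E[X] = Σ_H E[X_H] = 72057594037927936 · p^{15} = 72057594037927936 · 14348907/35184372088832 = 29386561536.
Numerically: E[X] ≈ 2.93866e+10.

E[X] = 72057594037927936 · (3/8)^{15} = 29386561536 ≈ 2.93866e+10.


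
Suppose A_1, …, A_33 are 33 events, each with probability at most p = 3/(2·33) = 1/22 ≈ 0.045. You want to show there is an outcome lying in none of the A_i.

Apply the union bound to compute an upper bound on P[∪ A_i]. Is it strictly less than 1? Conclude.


Union bound: P[∪_{i=1}^{33} A_i] ≤ Σ_i P[A_i] ≤ 33·p = 33·(1/22) = 3/2.
Numerically: 3/2 ≈ 1.500.
Is 3/2 < 1? NO.
Since the bound 3/2 is ≥ 1, the union bound is uninformative here; it does NOT by itself certify existence.

33·p = 3/2 ≈ 1.500; existence NOT certified by the union bound.


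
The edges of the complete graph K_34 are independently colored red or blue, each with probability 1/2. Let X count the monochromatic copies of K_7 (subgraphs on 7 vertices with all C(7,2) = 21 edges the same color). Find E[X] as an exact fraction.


Let X = Σ_S X_S over the C(34, 7) = 5379616 subsets S of size 7, where X_S = 1 if the K_7 on S is monochromatic.
For a fixed S, the K_7 on S has C(7, 2) = 21 edges. P[all 21 edges red] = (1/2)^21, and likewise for blue, so P[monochromatic] = 2·(1/2)^21 = 2^{1 − 21} = 1/1048576.
Summing: E[X] = C(34, 7) · 2^{1 − 21} = 5379616 · 1/1048576 = 168113/32768.
Numerically: E[X] ≈ 5.13040.

E[X] = C(34,7)·2^(1−C(7,2)) = 168113/32768 ≈ 5.13040.


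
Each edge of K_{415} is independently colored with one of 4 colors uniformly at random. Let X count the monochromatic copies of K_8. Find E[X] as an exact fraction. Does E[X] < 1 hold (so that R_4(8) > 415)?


E[X] = C(415, 8) · 4^{1 − 28} = 20388455694719685 · 4^{−27} = 20388455694719685/18014398509481984.
As a reduced fraction: E[X] = 20388455694719685/18014398509481984 ≈ 1.1317866.
Is E[X] < 1? NO.
Since E[X] ≥ 1, the first-moment bound is inconclusive at n = 415; it does NOT by itself certify R_4(8) > 415.

E[X] = 20388455694719685/18014398509481984 ≈ 1.1317866; E[X] ≥ 1; first-moment method inconclusive here.


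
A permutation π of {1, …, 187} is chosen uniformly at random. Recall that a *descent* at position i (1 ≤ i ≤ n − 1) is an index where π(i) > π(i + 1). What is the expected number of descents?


Write X = Σ X_I over i = 1, …, 186, with X_I the indicator of one descent.
There are 186 indicators.
For each fixed i, the pair (π(i), π(i+1)) is a uniformly random ordered pair of distinct values from {1, …, 187}; by symmetry P[π(i) > π(i+1)] = 1/2.
By linearity: E[X] = 186 · (1/2) = (187 − 1) · (1/2) = 93 ≈ 93.000.

E[X] = 93 = 93.000.


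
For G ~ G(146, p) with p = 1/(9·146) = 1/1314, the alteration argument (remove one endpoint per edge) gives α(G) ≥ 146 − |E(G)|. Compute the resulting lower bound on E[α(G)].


E[|E(G)|] = C(146, 2)·p = 10585 · (1/1314) = 145/18.
E[α(G)] ≥ n − E[|E(G)|] = 146 − 145/18 = 2483/18.
Numerically: ≈ 137.9444.
(This is only a lower bound; the true E[α(G)] may be larger.)

E[α(G)] ≥ 2483/18 ≈ 137.9444.


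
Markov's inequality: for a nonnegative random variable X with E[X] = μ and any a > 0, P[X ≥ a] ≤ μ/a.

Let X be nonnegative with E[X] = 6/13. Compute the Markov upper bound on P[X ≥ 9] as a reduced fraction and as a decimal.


μ = E[X] = 6/13, a = 9.
Markov: P[X ≥ 9] ≤ μ/a = (6/13)/9 = 2/39.
Numerically: ≈ 0.051.
(Since a = 9 > μ = 0.462, the bound 2/39 is < 1 and informative.)

P[X ≥ 9] ≤ 2/39 ≈ 0.051.


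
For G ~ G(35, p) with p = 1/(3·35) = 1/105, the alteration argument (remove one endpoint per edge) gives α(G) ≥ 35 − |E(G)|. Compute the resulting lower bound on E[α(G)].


E[|E(G)|] = C(35, 2)·p = 595 · (1/105) = 17/3.
E[α(G)] ≥ n − E[|E(G)|] = 35 − 17/3 = 88/3.
Numerically: ≈ 29.333.
(This is only a lower bound; the true E[α(G)] may be larger.)

E[α(G)] ≥ 88/3 ≈ 29.333.


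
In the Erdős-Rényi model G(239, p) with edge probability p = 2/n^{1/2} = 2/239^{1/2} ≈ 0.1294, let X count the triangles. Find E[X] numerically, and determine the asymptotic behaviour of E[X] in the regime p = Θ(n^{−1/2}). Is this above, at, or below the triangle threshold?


Number of potential triangles: C(239, 3) = 2246839.
Each occurs with probability p³ ≈ (0.1294)³ ≈ 2.165176e-03.
By linearity: E[X] = C(239, 3)·p³ ≈ 2246839 · 2.165176e-03 ≈ 4864.8011.
Since α = 1/2 < 1, p = c/n^{1/2} ≫ 1/n is above the triangle threshold p ~ 1/n. Asymptotically E[X] ~ (c³/6)·n^{3(1−α)} = (2³/6)·n^{1.5} → ∞; triangles are abundant w.h.p.

E[X] ≈ 4864.8011; in regime p = Θ(1/n^{1/2}) E[X] diverges (above the triangle threshold p ~ 1/n).


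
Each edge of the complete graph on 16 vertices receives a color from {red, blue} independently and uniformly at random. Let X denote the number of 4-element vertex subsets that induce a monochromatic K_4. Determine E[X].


Let X = Σ_S X_S over the C(16, 4) = 1820 subsets S of size 4, where X_S = 1 if the K_4 on S is monochromatic.
For a fixed S, the K_4 on S has C(4, 2) = 6 edges. P[all 6 edges red] = (1/2)^6, and likewise for blue, so P[monochromatic] = 2·(1/2)^6 = 2^{1 − 6} = 1/32.
Summing: E[X] = C(16, 4) · 2^{1 − 6} = 1820 · 1/32 = 455/8.
Numerically: E[X] ≈ 56.87500.

E[X] = C(16,4)·2^(1−C(4,2)) = 455/8 ≈ 56.87500.


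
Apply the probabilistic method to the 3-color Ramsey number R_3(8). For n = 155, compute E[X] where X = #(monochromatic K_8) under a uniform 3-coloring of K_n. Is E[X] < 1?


E[X] = C(155, 8) · 3^{1 − 28} = 6876747915675 · 3^{−27} = 6876747915675/7625597484987.
As a reduced fraction: E[X] = 2292249305225/2541865828329 ≈ 0.9017979.
Is E[X] < 1? YES.
Since E[X] < 1, there exists a 3-coloring of K_{155} with no monochromatic K_8; hence R_3(8) > 155.

E[X] = 2292249305225/2541865828329 ≈ 0.9017979; E[X] < 1, so R_3(8) > 155.


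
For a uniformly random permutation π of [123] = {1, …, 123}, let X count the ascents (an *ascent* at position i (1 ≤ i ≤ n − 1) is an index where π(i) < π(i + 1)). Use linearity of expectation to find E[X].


Write X = Σ X_I over i = 1, …, 122, with X_I the indicator of one ascent.
There are 122 indicators.
For each fixed i, the pair (π(i), π(i+1)) is a uniformly random ordered pair of distinct values from {1, …, 123}; by symmetry P[π(i) < π(i+1)] = 1/2.
By linearity: E[X] = 122 · (1/2) = (123 − 1) · (1/2) = 61 ≈ 61.0000.

E[X] = 61 = 61.0000.


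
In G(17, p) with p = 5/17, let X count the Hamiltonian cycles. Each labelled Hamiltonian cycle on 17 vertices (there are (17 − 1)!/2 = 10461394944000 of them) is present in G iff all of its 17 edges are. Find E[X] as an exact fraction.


K_17 has (17 − 1)!/2 = 10461394944000 labelled Hamiltonian cycles.
For each such Hamiltonian cycle H, let X_H = 1 if all 17 edges of H are present in G. Then P[X_H = 1] = p^{17} = (5/17)^{17} = 762939453125/827240261886336764177.
By linearity: E[X] = Σ_H E[X_H] = 10461394944000 · p^{17} = 10461394944000 · 762939453125/827240261886336764177 = 7981410937500000000000000/827240261886336764177.
Numerically: E[X] ≈ 9648.2.

E[X] = 10461394944000 · (5/17)^{17} = 7981410937500000000000000/827240261886336764177 ≈ 9648.2.


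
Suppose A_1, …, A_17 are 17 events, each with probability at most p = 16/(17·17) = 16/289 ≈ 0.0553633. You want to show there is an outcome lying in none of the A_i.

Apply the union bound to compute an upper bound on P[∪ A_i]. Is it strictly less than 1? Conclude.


Union bound: P[∪_{i=1}^{17} A_i] ≤ Σ_i P[A_i] ≤ 17·p = 17·(16/289) = 16/17.
Numerically: 16/17 ≈ 0.9411765.
Is 16/17 < 1? YES.
Since P[∪ A_i] ≤ 16/17 < 1, the complement has P[∩ A_i^c] ≥ 1 − 16/17 = 1/17 > 0, so some outcome avoids every A_i.

17·p = 16/17 ≈ 0.9411765; existence CERTIFIED by the union bound.


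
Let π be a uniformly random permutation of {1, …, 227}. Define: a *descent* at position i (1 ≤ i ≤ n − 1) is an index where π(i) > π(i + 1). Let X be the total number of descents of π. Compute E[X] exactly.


Write X = Σ X_I over i = 1, …, 226, with X_I the indicator of one descent.
There are 226 indicators.
For each fixed i, the pair (π(i), π(i+1)) is a uniformly random ordered pair of distinct values from {1, …, 227}; by symmetry P[π(i) > π(i+1)] = 1/2.
By linearity: E[X] = 226 · (1/2) = (227 − 1) · (1/2) = 113 ≈ 113.000.

E[X] = 113 = 113.000.


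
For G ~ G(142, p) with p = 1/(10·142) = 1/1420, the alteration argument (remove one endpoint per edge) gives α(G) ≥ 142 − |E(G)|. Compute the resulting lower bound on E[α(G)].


E[|E(G)|] = C(142, 2)·p = 10011 · (1/1420) = 141/20.
E[α(G)] ≥ n − E[|E(G)|] = 142 − 141/20 = 2699/20.
Numerically: ≈ 134.9500.
(This is only a lower bound; the true E[α(G)] may be larger.)

E[α(G)] ≥ 2699/20 ≈ 134.9500.


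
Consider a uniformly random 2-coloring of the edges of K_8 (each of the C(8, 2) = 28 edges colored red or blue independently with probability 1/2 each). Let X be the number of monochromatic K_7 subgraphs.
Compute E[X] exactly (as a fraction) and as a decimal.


Let X = Σ_S X_S over the C(8, 7) = 8 subsets S of size 7, where X_S = 1 if the K_7 on S is monochromatic.
For a fixed S, the K_7 on S has C(7, 2) = 21 edges. P[all 21 edges red] = (1/2)^21, and likewise for blue, so P[monochromatic] = 2·(1/2)^21 = 2^{1 − 21} = 1/1048576.
By linearity of expectation: E[X] = C(8, 7) · 2^{1 − 21} = 8 · 1/1048576 = 1/131072.
Numerically: E[X] ≈ 0.000.

E[X] = C(8,7)·2^(1−C(7,2)) = 1/131072 ≈ 0.000.


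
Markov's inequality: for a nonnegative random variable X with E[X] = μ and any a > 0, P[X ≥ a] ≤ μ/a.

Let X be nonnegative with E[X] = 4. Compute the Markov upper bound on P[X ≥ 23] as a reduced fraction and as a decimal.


μ = E[X] = 4, a = 23.
Markov: P[X ≥ 23] ≤ μ/a = (4)/23 = 4/23.
Numerically: ≈ 0.173913.
(Since a = 23 > μ = 4.000000, the bound 4/23 is < 1 and informative.)

P[X ≥ 23] ≤ 4/23 ≈ 0.173913.


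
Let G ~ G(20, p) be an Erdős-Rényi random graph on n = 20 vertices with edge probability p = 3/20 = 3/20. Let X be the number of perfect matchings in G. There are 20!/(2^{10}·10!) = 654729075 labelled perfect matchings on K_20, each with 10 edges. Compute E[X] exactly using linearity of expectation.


K_20 has 20!/(2^{10}·10!) = 654729075 labelled perfect matchings.
For each such perfect matching H, let X_H = 1 if all 10 edges of H are present in G. Then P[X_H = 1] = p^{10} = (3/20)^{10} = 59049/10240000000000.
Summing the indicators: E[X] = Σ_H E[X_H] = 654729075 · p^{10} = 654729075 · 59049/10240000000000 = 1546443885987/409600000000.
Numerically: E[X] ≈ 3.7755.

E[X] = 654729075 · (3/20)^{10} = 1546443885987/409600000000 ≈ 3.7755.


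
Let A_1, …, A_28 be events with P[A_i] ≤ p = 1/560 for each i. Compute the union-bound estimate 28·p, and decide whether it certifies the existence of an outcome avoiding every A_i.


Union bound: P[∪_{i=1}^{28} A_i] ≤ Σ_i P[A_i] ≤ 28·p = 28·(1/560) = 1/20.
Numerically: 1/20 ≈ 0.0500.
Is 1/20 < 1? YES.
Since P[∪ A_i] ≤ 1/20 < 1, the complement has P[∩ A_i^c] ≥ 1 − 1/20 = 19/20 > 0, so some outcome avoids every A_i.

28·p = 1/20 ≈ 0.0500; existence CERTIFIED by the union bound.


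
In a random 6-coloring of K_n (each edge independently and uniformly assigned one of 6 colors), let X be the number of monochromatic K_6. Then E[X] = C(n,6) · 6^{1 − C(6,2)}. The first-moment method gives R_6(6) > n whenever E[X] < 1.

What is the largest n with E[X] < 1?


We need C(n, 6) · 6^{1 − 15} < 1, i.e. C(n, 6) < 6^{15 − 1} = 78364164096.
Check values of n near the boundary:
  n = 194: C(194, 6) = 68482017072; 68482017072 < 78364164096? YES
  n = 195: C(195, 6) = 70656049360; 70656049360 < 78364164096? YES
  n = 196: C(196, 6) = 72887293024; 72887293024 < 78364164096? YES
  n = 197: C(197, 6) = 75176946208; 75176946208 < 78364164096? YES
  n = 198: C(198, 6) = 77526225777; 77526225777 < 78364164096? YES
  n = 199: C(199, 6) = 79936367511; 79936367511 < 78364164096? NO
  n = 200: C(200, 6) = 82408626300; 82408626300 < 78364164096? NO
  n = 201: C(201, 6) = 84944276340; 84944276340 < 78364164096? NO
The largest n with C(n, 6) < 78364164096 is n = 198 (where E[X] = 25842075259/26121388032 ≈ 0.989). Hence R_6(6) > 198, i.e. R_6(6) ≥ 199.

Largest n = 198; hence R_6(6) > 198.
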